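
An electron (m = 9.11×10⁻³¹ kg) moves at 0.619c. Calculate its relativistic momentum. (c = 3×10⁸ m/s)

γ = 1/√(1 - 0.619²) = 1.273
v = 0.619 × 3×10⁸ = 1.857×10⁸ m/s
p = γmv = 1.273 × 9.11×10⁻³¹ × 1.857×10⁸ = 2.154×10⁻²² kg·m/s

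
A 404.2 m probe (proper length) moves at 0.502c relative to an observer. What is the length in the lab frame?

Proper length L₀ = 404.2 m
γ = 1/√(1 - 0.502²) = 1.1562
L = L₀/γ = 404.2/1.1562 = 349.6 m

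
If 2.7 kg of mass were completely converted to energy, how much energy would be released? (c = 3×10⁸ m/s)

Using E = mc²:
c² = (3×10⁸)² = 9×10¹⁶ m²/s²
E = 2.7 × 9×10¹⁶ = 2.430×10¹⁷ J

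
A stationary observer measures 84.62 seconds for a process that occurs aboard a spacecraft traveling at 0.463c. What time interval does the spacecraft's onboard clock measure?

Dilated time Δt = 84.62 seconds
γ = 1/√(1 - 0.463²) = 1.1282
Δt₀ = Δt/γ = 84.62/1.1282 = 75.00 seconds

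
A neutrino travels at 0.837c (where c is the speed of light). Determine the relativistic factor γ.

v/c = 0.837, so (v/c)² = 0.700569
1 - (v/c)² = 0.299431
γ = 1/√(0.299431) = 1.827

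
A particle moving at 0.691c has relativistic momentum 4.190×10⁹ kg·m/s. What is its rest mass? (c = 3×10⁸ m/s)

γ = 1/√(1 - 0.691²) = 1.383
v = 0.691 × 3×10⁸ = 2.073×10⁸ m/s
m = p/(γv) = 4.190×10⁹/(1.383 × 2.073×10⁸) = 14.61 kg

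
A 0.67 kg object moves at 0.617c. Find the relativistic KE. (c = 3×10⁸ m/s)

γ = 1/√(1 - 0.617²) = 1.2707
γ - 1 = 0.2707
KE = (γ-1)mc² = 0.2707 × 0.67 × (3×10⁸)² = 1.632×10¹⁶ J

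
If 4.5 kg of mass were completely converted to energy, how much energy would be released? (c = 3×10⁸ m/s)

Using E = mc²:
c² = (3×10⁸)² = 9×10¹⁶ m²/s²
E = 4.5 × 9×10¹⁶ = 4.050×10¹⁷ J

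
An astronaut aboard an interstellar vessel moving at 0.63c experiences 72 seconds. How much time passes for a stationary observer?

Proper time Δt₀ = 72 seconds
γ = 1/√(1 - 0.63²) = 1.2877
Δt = γΔt₀ = 1.2877 × 72 = 92.71 seconds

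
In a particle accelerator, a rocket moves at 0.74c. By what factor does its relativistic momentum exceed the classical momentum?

p_rel = γmv, p_class = mv
Ratio = γ = 1/√(1 - 0.74²)
= 1/√(0.4524) = 1.487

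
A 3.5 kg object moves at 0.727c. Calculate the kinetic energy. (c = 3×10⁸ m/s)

γ = 1/√(1 - 0.727²) = 1.4564
γ - 1 = 0.4564
KE = (γ-1)mc² = 0.4564 × 3.5 × (3×10⁸)² = 1.438×10¹⁷ J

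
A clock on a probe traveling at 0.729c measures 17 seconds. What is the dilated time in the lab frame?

Proper time Δt₀ = 17 seconds
γ = 1/√(1 - 0.729²) = 1.461
Δt = γΔt₀ = 1.461 × 17 = 24.84 seconds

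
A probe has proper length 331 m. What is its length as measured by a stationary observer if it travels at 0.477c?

Proper length L₀ = 331 m
γ = 1/√(1 - 0.477²) = 1.138
L = L₀/γ = 331/1.138 = 290.9 m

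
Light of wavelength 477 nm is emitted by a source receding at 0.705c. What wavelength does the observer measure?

β = 0.705
Wavelength Doppler factor = √(1.705/0.295) = √(5.780) = 2.404
λ_obs = 477 × 2.404 = 1147 nm (redshift)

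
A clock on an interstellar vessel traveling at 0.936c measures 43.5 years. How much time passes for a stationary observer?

Proper time Δt₀ = 43.5 years
γ = 1/√(1 - 0.936²) = 2.841
Δt = γΔt₀ = 2.841 × 43.5 = 123.6 years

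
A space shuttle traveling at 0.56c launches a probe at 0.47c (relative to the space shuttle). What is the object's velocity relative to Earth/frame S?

u = (u' + v)/(1 + u'v/c²)
Numerator: 0.47 + 0.56 = 1.03
Denominator: 1 + 0.2632 = 1.2632
u = 1.03/1.2632 = 0.8154c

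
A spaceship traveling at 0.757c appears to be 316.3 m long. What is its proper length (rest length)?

Contracted length L = 316.3 m
γ = 1/√(1 - 0.757²) = 1.5304
L₀ = γL = 1.5304 × 316.3 = 484.1 m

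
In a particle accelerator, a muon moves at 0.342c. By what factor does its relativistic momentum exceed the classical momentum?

p_rel = γmv, p_class = mv
Ratio = γ = 1/√(1 - 0.342²)
= 1/√(0.883036) = 1.064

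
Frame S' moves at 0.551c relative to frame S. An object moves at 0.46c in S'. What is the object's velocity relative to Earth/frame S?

u = (u' + v)/(1 + u'v/c²)
Numerator: 0.46 + 0.551 = 1.011
Denominator: 1 + 0.25346 = 1.25346
u = 1.011/1.25346 = 0.8066c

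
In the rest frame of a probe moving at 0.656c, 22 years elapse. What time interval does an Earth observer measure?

Proper time Δt₀ = 22 years
γ = 1/√(1 - 0.656²) = 1.325
Δt = γΔt₀ = 1.325 × 22 = 29.15 years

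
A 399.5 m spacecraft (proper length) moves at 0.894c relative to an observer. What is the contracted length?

Proper length L₀ = 399.5 m
γ = 1/√(1 - 0.894²) = 2.232
L = L₀/γ = 399.5/2.232 = 179.0 m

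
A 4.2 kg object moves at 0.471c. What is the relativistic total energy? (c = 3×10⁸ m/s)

γ = 1/√(1 - 0.471²) = 1.1336
mc² = 4.2 × (3×10⁸)² = 3.780×10¹⁷ J
E = γmc² = 1.1336 × 3.780×10¹⁷ = 4.285×10¹⁷ J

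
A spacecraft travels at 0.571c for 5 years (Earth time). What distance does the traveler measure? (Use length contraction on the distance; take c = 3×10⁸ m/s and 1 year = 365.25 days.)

Earth distance: d = v × t = 0.571c × 5 yr = 2.703×10¹⁶ m
γ = 1.218
d' = d/γ = 2.703×10¹⁶/1.218 = 2.219×10¹⁶ m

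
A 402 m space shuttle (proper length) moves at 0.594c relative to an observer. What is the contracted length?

Proper length L₀ = 402 m
γ = 1/√(1 - 0.594²) = 1.243
L = L₀/γ = 402/1.243 = 323.4 m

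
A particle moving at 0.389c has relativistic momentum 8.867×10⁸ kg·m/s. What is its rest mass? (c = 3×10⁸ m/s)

γ = 1/√(1 - 0.389²) = 1.0855
v = 0.389 × 3×10⁸ = 1.167×10⁸ m/s
m = p/(γv) = 8.867×10⁸/(1.0855 × 1.167×10⁸) = 7.000 kg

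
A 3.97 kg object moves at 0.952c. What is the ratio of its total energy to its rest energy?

E = γmc², E₀ = mc²
E/E₀ = γ = 1/√(1 - 0.952²) = 3.267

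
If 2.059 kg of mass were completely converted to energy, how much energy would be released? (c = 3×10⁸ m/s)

Using E = mc²:
c² = (3×10⁸)² = 9×10¹⁶ m²/s²
E = 2.059 × 9×10¹⁶ = 1.853×10¹⁷ J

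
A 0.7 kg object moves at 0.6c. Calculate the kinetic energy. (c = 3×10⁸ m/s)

γ = 1/√(1 - 0.6²) = 1.250
γ - 1 = 0.2500
KE = (γ-1)mc² = 0.2500 × 0.7 × (3×10⁸)² = 1.575×10¹⁶ J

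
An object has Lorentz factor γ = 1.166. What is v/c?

From γ = 1/√(1 - v²/c²):
1/γ² = 1/1.166² = 0.7355
v²/c² = 1 - 0.7355 = 0.2645
v/c = √(0.2645) = 0.5143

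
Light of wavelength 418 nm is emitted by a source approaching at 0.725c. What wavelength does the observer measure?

β = 0.725
Wavelength Doppler factor = √(0.275/1.725) = √(0.15942) = 0.3993
λ_obs = 418 × 0.3993 = 166.9 nm (blueshift)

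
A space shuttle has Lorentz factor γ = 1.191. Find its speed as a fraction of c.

From γ = 1/√(1 - v²/c²):
1/γ² = 1/1.191² = 0.70498
v²/c² = 1 - 0.70498 = 0.29502
v/c = √(0.29502) = 0.5432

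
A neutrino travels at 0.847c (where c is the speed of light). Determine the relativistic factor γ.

v/c = 0.847, so (v/c)² = 0.717409
1 - (v/c)² = 0.282591
γ = 1/√(0.282591) = 1.881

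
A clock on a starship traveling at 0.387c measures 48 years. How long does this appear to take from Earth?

Proper time Δt₀ = 48 years
γ = 1/√(1 - 0.387²) = 1.0845
Δt = γΔt₀ = 1.0845 × 48 = 52.06 years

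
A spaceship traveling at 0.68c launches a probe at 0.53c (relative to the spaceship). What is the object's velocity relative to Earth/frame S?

u = (u' + v)/(1 + u'v/c²)
Numerator: 0.53 + 0.68 = 1.21
Denominator: 1 + 0.3604 = 1.3604
u = 1.21/1.3604 = 0.8894c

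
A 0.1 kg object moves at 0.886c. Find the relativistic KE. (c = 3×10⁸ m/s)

γ = 1/√(1 - 0.886²) = 2.157
γ - 1 = 1.157
KE = (γ-1)mc² = 1.157 × 0.1 × (3×10⁸)² = 1.041×10¹⁶ J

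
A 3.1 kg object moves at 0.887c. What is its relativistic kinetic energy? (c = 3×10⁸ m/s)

γ = 1/√(1 - 0.887²) = 2.1656
γ - 1 = 1.1656
KE = (γ-1)mc² = 1.1656 × 3.1 × (3×10⁸)² = 3.252×10¹⁷ J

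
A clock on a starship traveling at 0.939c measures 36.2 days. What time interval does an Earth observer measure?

Proper time Δt₀ = 36.2 days
γ = 1/√(1 - 0.939²) = 2.908
Δt = γΔt₀ = 2.908 × 36.2 = 105.3 days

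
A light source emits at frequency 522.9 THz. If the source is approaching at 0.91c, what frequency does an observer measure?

β = v/c = 0.91
(1+β)/(1-β) = 1.91/0.09 = 21.22
Doppler factor = √(21.22) = 4.607
f_obs = 522.9 × 4.607 = 2409 THz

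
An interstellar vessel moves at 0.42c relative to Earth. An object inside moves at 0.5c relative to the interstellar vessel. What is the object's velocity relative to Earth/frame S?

u = (u' + v)/(1 + u'v/c²)
Numerator: 0.5 + 0.42 = 0.92
Denominator: 1 + 0.21 = 1.21
u = 0.92/1.21 = 0.7603c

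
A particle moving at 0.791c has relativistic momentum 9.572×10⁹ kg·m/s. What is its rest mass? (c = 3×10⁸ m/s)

γ = 1/√(1 - 0.791²) = 1.6345
v = 0.791 × 3×10⁸ = 2.373×10⁸ m/s
m = p/(γv) = 9.572×10⁹/(1.6345 × 2.373×10⁸) = 24.68 kg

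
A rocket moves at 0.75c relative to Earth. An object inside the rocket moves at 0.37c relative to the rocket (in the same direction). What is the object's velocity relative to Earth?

u = (u' + v)/(1 + u'v/c²)
Numerator: 0.37 + 0.75 = 1.12
Denominator: 1 + 0.2775 = 1.2775
u = 1.12/1.2775 = 0.8767c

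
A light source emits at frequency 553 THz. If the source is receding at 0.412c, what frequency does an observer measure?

β = v/c = 0.412
(1-β)/(1+β) = 0.588/1.412 = 0.4164
Doppler factor = √(0.4164) = 0.6453
f_obs = 553 × 0.6453 = 356.9 THz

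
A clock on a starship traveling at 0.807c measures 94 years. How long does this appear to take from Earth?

Proper time Δt₀ = 94 years
γ = 1/√(1 - 0.807²) = 1.6933
Δt = γΔt₀ = 1.6933 × 94 = 159.2 years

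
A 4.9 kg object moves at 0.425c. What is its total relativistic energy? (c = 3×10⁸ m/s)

γ = 1/√(1 - 0.425²) = 1.1047
mc² = 4.9 × (3×10⁸)² = 4.410×10¹⁷ J
E = γmc² = 1.1047 × 4.410×10¹⁷ = 4.872×10¹⁷ J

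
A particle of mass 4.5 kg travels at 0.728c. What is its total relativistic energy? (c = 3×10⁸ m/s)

γ = 1/√(1 - 0.728²) = 1.4586
mc² = 4.5 × (3×10⁸)² = 4.050×10¹⁷ J
E = γmc² = 1.4586 × 4.050×10¹⁷ = 5.907×10¹⁷ J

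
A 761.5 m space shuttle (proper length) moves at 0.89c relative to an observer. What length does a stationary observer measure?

Proper length L₀ = 761.5 m
γ = 1/√(1 - 0.89²) = 2.193
L = L₀/γ = 761.5/2.193 = 347.2 m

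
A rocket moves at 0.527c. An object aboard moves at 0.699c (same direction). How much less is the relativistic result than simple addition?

Classical: u' + v = 0.699 + 0.527 = 1.226c
Relativistic: u = (0.699 + 0.527)/(1 + 0.368373) = 1.226/1.368373 = 0.8960c
Difference: 1.226 - 0.8960 = 0.3300c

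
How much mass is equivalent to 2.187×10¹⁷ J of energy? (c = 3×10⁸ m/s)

From E = mc², we get m = E/c²
c² = (3×10⁸)² = 9×10¹⁶ m²/s²
m = 2.187×10¹⁷ / 9×10¹⁶ = 2.430 kg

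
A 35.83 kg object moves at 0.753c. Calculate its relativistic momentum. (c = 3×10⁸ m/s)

γ = 1/√(1 - 0.753²) = 1.520
v = 0.753 × 3×10⁸ = 2.259×10⁸ m/s
p = γmv = 1.520 × 35.83 × 2.259×10⁸ = 1.230×10¹⁰ kg·m/s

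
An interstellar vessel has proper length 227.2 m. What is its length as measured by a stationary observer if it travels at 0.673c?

Proper length L₀ = 227.2 m
γ = 1/√(1 - 0.673²) = 1.352
L = L₀/γ = 227.2/1.352 = 168.0 m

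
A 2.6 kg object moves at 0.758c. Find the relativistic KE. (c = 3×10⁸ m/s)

γ = 1/√(1 - 0.758²) = 1.53314
γ - 1 = 0.53314
KE = (γ-1)mc² = 0.53314 × 2.6 × (3×10⁸)² = 1.248×10¹⁷ J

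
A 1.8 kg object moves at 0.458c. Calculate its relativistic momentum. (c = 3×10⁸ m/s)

γ = 1/√(1 - 0.458²) = 1.125
v = 0.458 × 3×10⁸ = 1.374×10⁸ m/s
p = γmv = 1.125 × 1.8 × 1.374×10⁸ = 2.782×10⁸ kg·m/s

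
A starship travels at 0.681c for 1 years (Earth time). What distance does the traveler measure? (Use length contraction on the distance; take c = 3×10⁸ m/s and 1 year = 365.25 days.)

Earth distance: d = v × t = 0.681c × 1 yr = 6.4472×10¹⁵ m
γ = 1.3656
d' = d/γ = 6.4472×10¹⁵/1.3656 = 4.721×10¹⁵ m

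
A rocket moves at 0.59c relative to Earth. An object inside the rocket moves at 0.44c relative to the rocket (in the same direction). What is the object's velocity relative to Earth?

u = (u' + v)/(1 + u'v/c²)
Numerator: 0.44 + 0.59 = 1.03
Denominator: 1 + 0.2596 = 1.2596
u = 1.03/1.2596 = 0.8177c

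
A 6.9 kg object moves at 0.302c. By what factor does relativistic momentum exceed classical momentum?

p_rel = γmv, p_class = mv
Ratio = γ = 1/√(1 - 0.302²) = 1.049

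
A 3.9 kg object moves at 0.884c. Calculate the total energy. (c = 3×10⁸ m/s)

γ = 1/√(1 - 0.884²) = 2.139
mc² = 3.9 × (3×10⁸)² = 3.510×10¹⁷ J
E = γmc² = 2.139 × 3.510×10¹⁷ = 7.508×10¹⁷ J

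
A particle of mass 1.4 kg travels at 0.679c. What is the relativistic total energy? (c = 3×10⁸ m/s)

γ = 1/√(1 - 0.679²) = 1.362
mc² = 1.4 × (3×10⁸)² = 1.260×10¹⁷ J
E = γmc² = 1.362 × 1.260×10¹⁷ = 1.716×10¹⁷ J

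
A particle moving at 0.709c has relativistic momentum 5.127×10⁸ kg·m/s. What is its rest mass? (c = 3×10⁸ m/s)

γ = 1/√(1 - 0.709²) = 1.418
v = 0.709 × 3×10⁸ = 2.127×10⁸ m/s
m = p/(γv) = 5.127×10⁸/(1.418 × 2.127×10⁸) = 1.700 kg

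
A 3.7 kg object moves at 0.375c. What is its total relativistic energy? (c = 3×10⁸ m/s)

γ = 1/√(1 - 0.375²) = 1.0787
mc² = 3.7 × (3×10⁸)² = 3.330×10¹⁷ J
E = γmc² = 1.0787 × 3.330×10¹⁷ = 3.592×10¹⁷ J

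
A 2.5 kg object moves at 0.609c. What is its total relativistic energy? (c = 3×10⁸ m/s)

γ = 1/√(1 - 0.609²) = 1.261
mc² = 2.5 × (3×10⁸)² = 2.250×10¹⁷ J
E = γmc² = 1.261 × 2.250×10¹⁷ = 2.837×10¹⁷ J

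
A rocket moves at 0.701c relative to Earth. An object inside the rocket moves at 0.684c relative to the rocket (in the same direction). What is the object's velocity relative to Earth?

u = (u' + v)/(1 + u'v/c²)
Numerator: 0.684 + 0.701 = 1.385
Denominator: 1 + 0.479484 = 1.479484
u = 1.385/1.479484 = 0.9361c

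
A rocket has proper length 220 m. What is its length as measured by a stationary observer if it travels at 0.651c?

Proper length L₀ = 220 m
γ = 1/√(1 - 0.651²) = 1.317
L = L₀/γ = 220/1.317 = 167.0 m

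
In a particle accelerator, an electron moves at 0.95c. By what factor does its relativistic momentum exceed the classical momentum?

p_rel = γmv, p_class = mv
Ratio = γ = 1/√(1 - 0.95²)
= 1/√(0.0975) = 3.203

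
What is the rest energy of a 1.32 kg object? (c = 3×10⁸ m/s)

c² = (3×10⁸)² = 9.000×10¹⁶ m²/s²
E₀ = mc² = 1.32 × 9.000×10¹⁶ = 1.188×10¹⁷ J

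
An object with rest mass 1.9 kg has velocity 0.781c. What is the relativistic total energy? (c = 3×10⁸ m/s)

γ = 1/√(1 - 0.781²) = 1.601
mc² = 1.9 × (3×10⁸)² = 1.710×10¹⁷ J
E = γmc² = 1.601 × 1.710×10¹⁷ = 2.738×10¹⁷ J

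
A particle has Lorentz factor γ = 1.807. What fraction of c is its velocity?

From γ = 1/√(1 - v²/c²):
1/γ² = 1/1.807² = 0.3063
v²/c² = 1 - 0.3063 = 0.6937
v/c = √(0.6937) = 0.8329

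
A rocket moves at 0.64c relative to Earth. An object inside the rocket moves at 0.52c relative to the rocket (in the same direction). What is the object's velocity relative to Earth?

u = (u' + v)/(1 + u'v/c²)
Numerator: 0.52 + 0.64 = 1.16
Denominator: 1 + 0.3328 = 1.3328
u = 1.16/1.3328 = 0.8703c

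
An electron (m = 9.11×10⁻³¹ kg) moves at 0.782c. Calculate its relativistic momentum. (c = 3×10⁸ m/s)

γ = 1/√(1 - 0.782²) = 1.6044
v = 0.782 × 3×10⁸ = 2.346×10⁸ m/s
p = γmv = 1.6044 × 9.11×10⁻³¹ × 2.346×10⁸ = 3.429×10⁻²² kg·m/s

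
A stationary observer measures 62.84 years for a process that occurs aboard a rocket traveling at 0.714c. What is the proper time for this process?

Dilated time Δt = 62.84 years
γ = 1/√(1 - 0.714²) = 1.4283
Δt₀ = Δt/γ = 62.84/1.4283 = 44.00 years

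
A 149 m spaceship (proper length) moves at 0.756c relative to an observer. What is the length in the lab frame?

Proper length L₀ = 149 m
γ = 1/√(1 - 0.756²) = 1.5277
L = L₀/γ = 149/1.5277 = 97.53 m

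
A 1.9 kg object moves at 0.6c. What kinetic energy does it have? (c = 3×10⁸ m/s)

γ = 1/√(1 - 0.6²) = 1.250
γ - 1 = 0.2500
KE = (γ-1)mc² = 0.2500 × 1.9 × (3×10⁸)² = 4.275×10¹⁶ J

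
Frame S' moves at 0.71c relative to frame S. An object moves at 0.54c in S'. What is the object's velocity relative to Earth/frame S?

u = (u' + v)/(1 + u'v/c²)
Numerator: 0.54 + 0.71 = 1.25
Denominator: 1 + 0.3834 = 1.3834
u = 1.25/1.3834 = 0.9036c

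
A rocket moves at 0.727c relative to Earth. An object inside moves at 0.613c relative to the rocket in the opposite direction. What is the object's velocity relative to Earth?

Object's velocity in rocket frame is u' = -0.613c
u = (u' + v)/(1 + u'v/c²) = (v - 0.613)/(1 - 0.613·v/c²)
Numerator: 0.727 - 0.613 = 0.114
Denominator: 1 - 0.445651 = 0.554349
u = 0.114/0.554349 = 0.2056c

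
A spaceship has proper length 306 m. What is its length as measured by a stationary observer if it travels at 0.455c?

Proper length L₀ = 306 m
γ = 1/√(1 - 0.455²) = 1.123
L = L₀/γ = 306/1.123 = 272.5 m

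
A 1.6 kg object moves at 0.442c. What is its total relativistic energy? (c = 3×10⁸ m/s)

γ = 1/√(1 - 0.442²) = 1.1148
mc² = 1.6 × (3×10⁸)² = 1.440×10¹⁷ J
E = γmc² = 1.1148 × 1.440×10¹⁷ = 1.605×10¹⁷ J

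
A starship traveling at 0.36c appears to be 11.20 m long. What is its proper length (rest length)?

Contracted length L = 11.20 m
γ = 1/√(1 - 0.36²) = 1.07187
L₀ = γL = 1.07187 × 11.20 = 12.00 m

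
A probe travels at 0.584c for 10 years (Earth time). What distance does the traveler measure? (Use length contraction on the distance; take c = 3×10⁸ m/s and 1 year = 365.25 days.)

Earth distance: d = v × t = 0.584c × 10 yr = 5.529×10¹⁶ m
γ = 1.232
d' = d/γ = 5.529×10¹⁶/1.232 = 4.488×10¹⁶ m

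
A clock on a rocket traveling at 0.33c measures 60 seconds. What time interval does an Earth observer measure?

Proper time Δt₀ = 60 seconds
γ = 1/√(1 - 0.33²) = 1.0593
Δt = γΔt₀ = 1.0593 × 60 = 63.56 seconds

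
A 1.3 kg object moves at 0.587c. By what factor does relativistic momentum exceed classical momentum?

p_rel = γmv, p_class = mv
Ratio = γ = 1/√(1 - 0.587²) = 1.235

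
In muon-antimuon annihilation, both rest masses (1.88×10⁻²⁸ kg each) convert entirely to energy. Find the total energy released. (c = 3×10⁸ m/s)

Both particles have the same rest mass, so total mass = 2m
E = 2m·c² = 2 × 1.88×10⁻²⁸ × (3×10⁸)²
= 2 × 1.88×10⁻²⁸ × 9×10¹⁶
= 3.384×10⁻¹¹ J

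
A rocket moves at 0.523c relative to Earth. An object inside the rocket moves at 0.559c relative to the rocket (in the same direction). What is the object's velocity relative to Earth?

u = (u' + v)/(1 + u'v/c²)
Numerator: 0.559 + 0.523 = 1.082
Denominator: 1 + 0.292357 = 1.292357
u = 1.082/1.292357 = 0.8372c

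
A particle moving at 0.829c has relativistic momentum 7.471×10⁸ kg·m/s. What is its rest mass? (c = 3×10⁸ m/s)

γ = 1/√(1 - 0.829²) = 1.788
v = 0.829 × 3×10⁸ = 2.487×10⁸ m/s
m = p/(γv) = 7.471×10⁸/(1.788 × 2.487×10⁸) = 1.680 kg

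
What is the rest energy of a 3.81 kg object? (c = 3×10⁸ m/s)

c² = (3×10⁸)² = 9.000×10¹⁶ m²/s²
E₀ = mc² = 3.81 × 9.000×10¹⁶ = 3.429×10¹⁷ J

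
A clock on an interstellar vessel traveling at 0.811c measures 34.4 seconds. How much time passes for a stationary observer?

Proper time Δt₀ = 34.4 seconds
γ = 1/√(1 - 0.811²) = 1.7093
Δt = γΔt₀ = 1.7093 × 34.4 = 58.80 seconds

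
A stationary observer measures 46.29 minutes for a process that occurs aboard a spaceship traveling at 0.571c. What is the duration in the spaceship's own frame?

Dilated time Δt = 46.29 minutes
γ = 1/√(1 - 0.571²) = 1.218
Δt₀ = Δt/γ = 46.29/1.218 = 38.00 minutes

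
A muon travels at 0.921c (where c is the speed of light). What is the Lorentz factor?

v/c = 0.921, so (v/c)² = 0.848241
1 - (v/c)² = 0.151759
γ = 1/√(0.151759) = 2.567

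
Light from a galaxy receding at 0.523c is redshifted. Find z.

β = 0.523
(1+β)/(1-β) = 1.523/0.477 = 3.193
√(3.193) = 1.7869
z = 1.7869 - 1 = 0.7869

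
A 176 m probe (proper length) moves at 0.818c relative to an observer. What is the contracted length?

Proper length L₀ = 176 m
γ = 1/√(1 - 0.818²) = 1.7385
L = L₀/γ = 176/1.7385 = 101.2 m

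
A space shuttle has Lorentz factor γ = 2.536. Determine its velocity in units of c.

From γ = 1/√(1 - v²/c²):
1/γ² = 1/2.536² = 0.1555
v²/c² = 1 - 0.1555 = 0.8445
v/c = √(0.8445) = 0.9190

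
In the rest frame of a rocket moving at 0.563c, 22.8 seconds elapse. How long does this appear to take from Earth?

Proper time Δt₀ = 22.8 seconds
γ = 1/√(1 - 0.563²) = 1.210
Δt = γΔt₀ = 1.210 × 22.8 = 27.59 seconds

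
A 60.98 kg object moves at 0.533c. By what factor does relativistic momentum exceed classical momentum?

p_rel = γmv, p_class = mv
Ratio = γ = 1/√(1 - 0.533²) = 1.182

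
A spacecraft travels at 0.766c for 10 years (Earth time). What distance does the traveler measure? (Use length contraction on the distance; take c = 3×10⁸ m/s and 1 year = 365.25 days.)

Earth distance: d = v × t = 0.766c × 10 yr = 7.2519×10¹⁶ m
γ = 1.5556
d' = d/γ = 7.2519×10¹⁶/1.5556 = 4.662×10¹⁶ m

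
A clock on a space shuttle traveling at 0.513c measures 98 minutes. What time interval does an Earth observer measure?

Proper time Δt₀ = 98 minutes
γ = 1/√(1 - 0.513²) = 1.165
Δt = γΔt₀ = 1.165 × 98 = 114.2 minutes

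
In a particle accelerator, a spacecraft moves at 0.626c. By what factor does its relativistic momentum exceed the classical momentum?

p_rel = γmv, p_class = mv
Ratio = γ = 1/√(1 - 0.626²)
= 1/√(0.608124) = 1.282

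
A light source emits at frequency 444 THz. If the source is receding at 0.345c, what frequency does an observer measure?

β = v/c = 0.345
(1-β)/(1+β) = 0.655/1.345 = 0.48699
Doppler factor = √(0.48699) = 0.6978
f_obs = 444 × 0.6978 = 309.8 THz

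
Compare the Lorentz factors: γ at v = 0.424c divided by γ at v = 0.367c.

γ₁ = 1/√(1 - 0.424²) = 1.104
γ₂ = 1/√(1 - 0.367²) = 1.075
γ₁/γ₂ = 1.104/1.075 = 1.027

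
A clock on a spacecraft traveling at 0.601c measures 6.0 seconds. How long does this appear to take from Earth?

Proper time Δt₀ = 6.0 seconds
γ = 1/√(1 - 0.601²) = 1.2512
Δt = γΔt₀ = 1.2512 × 6.0 = 7.507 seconds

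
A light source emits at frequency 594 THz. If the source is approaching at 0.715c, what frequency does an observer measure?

β = v/c = 0.715
(1+β)/(1-β) = 1.715/0.285 = 6.018
Doppler factor = √(6.018) = 2.453
f_obs = 594 × 2.453 = 1457 THz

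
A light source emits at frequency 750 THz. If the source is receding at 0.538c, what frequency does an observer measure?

β = v/c = 0.538
(1-β)/(1+β) = 0.462/1.538 = 0.3004
Doppler factor = √(0.3004) = 0.5481
f_obs = 750 × 0.5481 = 411.1 THz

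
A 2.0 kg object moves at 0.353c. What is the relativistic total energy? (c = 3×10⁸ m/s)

γ = 1/√(1 - 0.353²) = 1.069
mc² = 2.0 × (3×10⁸)² = 1.800×10¹⁷ J
E = γmc² = 1.069 × 1.800×10¹⁷ = 1.924×10¹⁷ J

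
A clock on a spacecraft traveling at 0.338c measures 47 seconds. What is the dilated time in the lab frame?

Proper time Δt₀ = 47 seconds
γ = 1/√(1 - 0.338²) = 1.0625
Δt = γΔt₀ = 1.0625 × 47 = 49.94 seconds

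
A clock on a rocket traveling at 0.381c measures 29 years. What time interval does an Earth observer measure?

Proper time Δt₀ = 29 years
γ = 1/√(1 - 0.381²) = 1.0816
Δt = γΔt₀ = 1.0816 × 29 = 31.37 years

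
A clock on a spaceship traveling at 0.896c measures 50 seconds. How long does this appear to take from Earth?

Proper time Δt₀ = 50 seconds
γ = 1/√(1 - 0.896²) = 2.252
Δt = γΔt₀ = 2.252 × 50 = 112.6 seconds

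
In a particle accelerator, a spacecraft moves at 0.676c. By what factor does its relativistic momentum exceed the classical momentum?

p_rel = γmv, p_class = mv
Ratio = γ = 1/√(1 - 0.676²)
= 1/√(0.543024) = 1.357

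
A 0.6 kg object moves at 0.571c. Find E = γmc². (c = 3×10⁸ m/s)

γ = 1/√(1 - 0.571²) = 1.2181
mc² = 0.6 × (3×10⁸)² = 5.400×10¹⁶ J
E = γmc² = 1.2181 × 5.400×10¹⁶ = 6.578×10¹⁶ J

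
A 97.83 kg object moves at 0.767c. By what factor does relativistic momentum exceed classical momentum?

p_rel = γmv, p_class = mv
Ratio = γ = 1/√(1 - 0.767²) = 1.558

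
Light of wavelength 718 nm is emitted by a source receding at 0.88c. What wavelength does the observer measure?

β = 0.88
Wavelength Doppler factor = √(1.88/0.12) = √(15.667) = 3.958
λ_obs = 718 × 3.958 = 2842 nm (redshift)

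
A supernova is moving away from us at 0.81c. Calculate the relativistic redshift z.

β = 0.81
(1+β)/(1-β) = 1.81/0.19 = 9.526
√(9.526) = 3.086
z = 3.086 - 1 = 2.086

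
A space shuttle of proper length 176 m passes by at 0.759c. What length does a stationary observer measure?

Proper length L₀ = 176 m
γ = 1/√(1 - 0.759²) = 1.536
L = L₀/γ = 176/1.536 = 114.6 m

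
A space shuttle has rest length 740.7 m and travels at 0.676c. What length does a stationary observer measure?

Proper length L₀ = 740.7 m
γ = 1/√(1 - 0.676²) = 1.357
L = L₀/γ = 740.7/1.357 = 545.8 m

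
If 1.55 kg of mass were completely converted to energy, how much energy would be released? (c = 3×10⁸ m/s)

Using E = mc²:
c² = (3×10⁸)² = 9×10¹⁶ m²/s²
E = 1.55 × 9×10¹⁶ = 1.395×10¹⁷ J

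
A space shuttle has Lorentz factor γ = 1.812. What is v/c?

From γ = 1/√(1 - v²/c²):
1/γ² = 1/1.812² = 0.3046
v²/c² = 1 - 0.3046 = 0.6954
v/c = √(0.6954) = 0.8339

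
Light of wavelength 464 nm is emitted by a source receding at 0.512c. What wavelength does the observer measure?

β = 0.512
Wavelength Doppler factor = √(1.512/0.488) = √(3.0984) = 1.7602
λ_obs = 464 × 1.7602 = 816.7 nm (redshift)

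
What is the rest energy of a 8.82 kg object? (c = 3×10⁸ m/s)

c² = (3×10⁸)² = 9.000×10¹⁶ m²/s²
E₀ = mc² = 8.82 × 9.000×10¹⁶ = 7.938×10¹⁷ J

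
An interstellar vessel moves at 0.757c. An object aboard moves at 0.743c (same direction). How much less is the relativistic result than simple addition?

Classical: u' + v = 0.743 + 0.757 = 1.5c
Relativistic: u = (0.743 + 0.757)/(1 + 0.562451) = 1.5/1.562451 = 0.9600c
Difference: 1.5 - 0.9600 = 0.5400c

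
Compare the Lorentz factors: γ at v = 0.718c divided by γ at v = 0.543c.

γ₁ = 1/√(1 - 0.718²) = 1.4367
γ₂ = 1/√(1 - 0.543²) = 1.1909
γ₁/γ₂ = 1.4367/1.1909 = 1.206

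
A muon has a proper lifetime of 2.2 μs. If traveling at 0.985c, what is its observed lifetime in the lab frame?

Proper lifetime τ₀ = 2.2 μs
γ = 1/√(1 - 0.985²) = 5.795
τ = γτ₀ = 5.795 × 2.2 μs = 12.75 μs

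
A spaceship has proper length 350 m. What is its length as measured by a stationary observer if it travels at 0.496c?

Proper length L₀ = 350 m
γ = 1/√(1 - 0.496²) = 1.1516
L = L₀/γ = 350/1.1516 = 303.9 m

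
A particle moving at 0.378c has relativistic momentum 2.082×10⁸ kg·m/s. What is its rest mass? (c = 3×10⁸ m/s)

γ = 1/√(1 - 0.378²) = 1.080
v = 0.378 × 3×10⁸ = 1.134×10⁸ m/s
m = p/(γv) = 2.082×10⁸/(1.080 × 1.134×10⁸) = 1.700 kg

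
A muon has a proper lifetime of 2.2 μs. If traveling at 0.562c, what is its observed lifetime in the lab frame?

Proper lifetime τ₀ = 2.2 μs
γ = 1/√(1 - 0.562²) = 1.209
τ = γτ₀ = 1.209 × 2.2 μs = 2.660 μs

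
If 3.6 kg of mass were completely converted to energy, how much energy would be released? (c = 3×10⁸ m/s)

Using E = mc²:
c² = (3×10⁸)² = 9×10¹⁶ m²/s²
E = 3.6 × 9×10¹⁶ = 3.240×10¹⁷ J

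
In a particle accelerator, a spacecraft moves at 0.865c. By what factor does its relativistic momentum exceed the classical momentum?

p_rel = γmv, p_class = mv
Ratio = γ = 1/√(1 - 0.865²)
= 1/√(0.251775) = 1.993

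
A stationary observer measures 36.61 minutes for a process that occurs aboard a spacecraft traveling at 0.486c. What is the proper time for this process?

Dilated time Δt = 36.61 minutes
γ = 1/√(1 - 0.486²) = 1.144
Δt₀ = Δt/γ = 36.61/1.144 = 32.00 minutes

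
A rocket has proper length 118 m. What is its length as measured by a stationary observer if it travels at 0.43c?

Proper length L₀ = 118 m
γ = 1/√(1 - 0.43²) = 1.108
L = L₀/γ = 118/1.108 = 106.5 m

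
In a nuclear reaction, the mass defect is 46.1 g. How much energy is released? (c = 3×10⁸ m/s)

Convert mass defect: Δm = 46.1 g = 0.0461 kg
E = Δm·c² = 0.0461 × (3×10⁸)²
= 0.0461 × 9×10¹⁶ = 4.149×10¹⁵ J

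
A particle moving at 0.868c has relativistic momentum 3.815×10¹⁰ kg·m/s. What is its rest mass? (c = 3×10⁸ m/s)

γ = 1/√(1 - 0.868²) = 2.0138
v = 0.868 × 3×10⁸ = 2.604×10⁸ m/s
m = p/(γv) = 3.815×10¹⁰/(2.0138 × 2.604×10⁸) = 72.75 kg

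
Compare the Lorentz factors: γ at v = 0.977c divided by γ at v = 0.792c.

γ₁ = 1/√(1 - 0.977²) = 4.690
γ₂ = 1/√(1 - 0.792²) = 1.638
γ₁/γ₂ = 4.690/1.638 = 2.863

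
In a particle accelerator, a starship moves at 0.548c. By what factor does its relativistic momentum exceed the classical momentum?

p_rel = γmv, p_class = mv
Ratio = γ = 1/√(1 - 0.548²)
= 1/√(0.699696) = 1.195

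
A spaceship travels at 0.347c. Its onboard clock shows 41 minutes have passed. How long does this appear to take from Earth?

Proper time Δt₀ = 41 minutes
γ = 1/√(1 - 0.347²) = 1.0663
Δt = γΔt₀ = 1.0663 × 41 = 43.72 minutes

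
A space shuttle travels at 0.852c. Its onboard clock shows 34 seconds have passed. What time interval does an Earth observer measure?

Proper time Δt₀ = 34 seconds
γ = 1/√(1 - 0.852²) = 1.910
Δt = γΔt₀ = 1.910 × 34 = 64.94 seconds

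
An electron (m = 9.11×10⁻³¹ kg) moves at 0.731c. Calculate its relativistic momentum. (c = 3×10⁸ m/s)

γ = 1/√(1 - 0.731²) = 1.4655
v = 0.731 × 3×10⁸ = 2.193×10⁸ m/s
p = γmv = 1.4655 × 9.11×10⁻³¹ × 2.193×10⁸ = 2.928×10⁻²² kg·m/s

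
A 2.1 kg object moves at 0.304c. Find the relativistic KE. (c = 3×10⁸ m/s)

γ = 1/√(1 - 0.304²) = 1.049679
γ - 1 = 0.049679
KE = (γ-1)mc² = 0.049679 × 2.1 × (3×10⁸)² = 9.389×10¹⁵ J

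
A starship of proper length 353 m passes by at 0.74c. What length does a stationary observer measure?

Proper length L₀ = 353 m
γ = 1/√(1 - 0.74²) = 1.487
L = L₀/γ = 353/1.487 = 237.4 m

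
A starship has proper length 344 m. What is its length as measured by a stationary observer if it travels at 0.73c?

Proper length L₀ = 344 m
γ = 1/√(1 - 0.73²) = 1.463
L = L₀/γ = 344/1.463 = 235.1 m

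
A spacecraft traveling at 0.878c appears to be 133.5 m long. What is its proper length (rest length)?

Contracted length L = 133.5 m
γ = 1/√(1 - 0.878²) = 2.089
L₀ = γL = 2.089 × 133.5 = 278.9 m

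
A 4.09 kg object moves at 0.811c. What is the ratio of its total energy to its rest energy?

E = γmc², E₀ = mc²
E/E₀ = γ = 1/√(1 - 0.811²) = 1.709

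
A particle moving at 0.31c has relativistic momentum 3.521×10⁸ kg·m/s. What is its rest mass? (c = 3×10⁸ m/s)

γ = 1/√(1 - 0.31²) = 1.0518
v = 0.31 × 3×10⁸ = 9.300×10⁷ m/s
m = p/(γv) = 3.521×10⁸/(1.0518 × 9.300×10⁷) = 3.600 kg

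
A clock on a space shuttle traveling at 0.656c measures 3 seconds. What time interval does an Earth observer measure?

Proper time Δt₀ = 3 seconds
γ = 1/√(1 - 0.656²) = 1.325
Δt = γΔt₀ = 1.325 × 3 = 3.975 seconds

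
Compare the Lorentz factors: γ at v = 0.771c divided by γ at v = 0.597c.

γ₁ = 1/√(1 - 0.771²) = 1.5703
γ₂ = 1/√(1 - 0.597²) = 1.2465
γ₁/γ₂ = 1.5703/1.2465 = 1.260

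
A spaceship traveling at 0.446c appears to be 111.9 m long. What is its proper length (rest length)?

Contracted length L = 111.9 m
γ = 1/√(1 - 0.446²) = 1.117
L₀ = γL = 1.117 × 111.9 = 125.0 m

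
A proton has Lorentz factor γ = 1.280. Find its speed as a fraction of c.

From γ = 1/√(1 - v²/c²):
1/γ² = 1/1.280² = 0.6104
v²/c² = 1 - 0.6104 = 0.3896
v/c = √(0.3896) = 0.6242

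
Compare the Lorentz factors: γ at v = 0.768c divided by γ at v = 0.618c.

γ₁ = 1/√(1 - 0.768²) = 1.5614
γ₂ = 1/√(1 - 0.618²) = 1.2720
γ₁/γ₂ = 1.5614/1.2720 = 1.228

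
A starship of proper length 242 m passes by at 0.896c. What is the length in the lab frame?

Proper length L₀ = 242 m
γ = 1/√(1 - 0.896²) = 2.252
L = L₀/γ = 242/2.252 = 107.5 m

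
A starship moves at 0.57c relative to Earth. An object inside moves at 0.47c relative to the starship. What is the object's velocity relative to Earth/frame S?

u = (u' + v)/(1 + u'v/c²)
Numerator: 0.47 + 0.57 = 1.04
Denominator: 1 + 0.2679 = 1.2679
u = 1.04/1.2679 = 0.8203c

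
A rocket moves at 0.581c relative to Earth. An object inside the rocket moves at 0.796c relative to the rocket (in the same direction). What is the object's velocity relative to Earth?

u = (u' + v)/(1 + u'v/c²)
Numerator: 0.796 + 0.581 = 1.377
Denominator: 1 + 0.462476 = 1.462476
u = 1.377/1.462476 = 0.9416c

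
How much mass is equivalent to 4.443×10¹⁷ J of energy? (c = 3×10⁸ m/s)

From E = mc², we get m = E/c²
c² = (3×10⁸)² = 9×10¹⁶ m²/s²
m = 4.443×10¹⁷ / 9×10¹⁶ = 4.937 kg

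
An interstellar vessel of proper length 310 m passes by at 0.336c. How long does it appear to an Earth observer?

Proper length L₀ = 310 m
γ = 1/√(1 - 0.336²) = 1.0617
L = L₀/γ = 310/1.0617 = 292.0 m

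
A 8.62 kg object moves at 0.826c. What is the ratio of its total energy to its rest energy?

E = γmc², E₀ = mc²
E/E₀ = γ = 1/√(1 - 0.826²) = 1.774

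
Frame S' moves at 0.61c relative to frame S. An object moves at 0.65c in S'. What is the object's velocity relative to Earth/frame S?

u = (u' + v)/(1 + u'v/c²)
Numerator: 0.65 + 0.61 = 1.26
Denominator: 1 + 0.3965 = 1.3965
u = 1.26/1.3965 = 0.9023c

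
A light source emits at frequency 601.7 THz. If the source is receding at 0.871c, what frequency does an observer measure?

β = v/c = 0.871
(1-β)/(1+β) = 0.129/1.871 = 0.06895
Doppler factor = √(0.06895) = 0.2626
f_obs = 601.7 × 0.2626 = 158.0 THz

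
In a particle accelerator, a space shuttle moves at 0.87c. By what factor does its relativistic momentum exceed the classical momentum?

p_rel = γmv, p_class = mv
Ratio = γ = 1/√(1 - 0.87²)
= 1/√(0.2431) = 2.028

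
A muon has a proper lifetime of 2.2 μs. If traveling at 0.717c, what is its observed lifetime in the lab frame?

Proper lifetime τ₀ = 2.2 μs
γ = 1/√(1 - 0.717²) = 1.4346
τ = γτ₀ = 1.4346 × 2.2 μs = 3.156 μs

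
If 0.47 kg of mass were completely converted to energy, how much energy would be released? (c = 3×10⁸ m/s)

Using E = mc²:
c² = (3×10⁸)² = 9×10¹⁶ m²/s²
E = 0.47 × 9×10¹⁶ = 4.230×10¹⁶ J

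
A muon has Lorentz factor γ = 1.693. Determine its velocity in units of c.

From γ = 1/√(1 - v²/c²):
1/γ² = 1/1.693² = 0.3489
v²/c² = 1 - 0.3489 = 0.6511
v/c = √(0.6511) = 0.8069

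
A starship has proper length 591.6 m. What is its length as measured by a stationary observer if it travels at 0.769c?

Proper length L₀ = 591.6 m
γ = 1/√(1 - 0.769²) = 1.5643
L = L₀/γ = 591.6/1.5643 = 378.2 m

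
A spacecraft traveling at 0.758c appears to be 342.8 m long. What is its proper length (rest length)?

Contracted length L = 342.8 m
γ = 1/√(1 - 0.758²) = 1.53314
L₀ = γL = 1.53314 × 342.8 = 525.6 m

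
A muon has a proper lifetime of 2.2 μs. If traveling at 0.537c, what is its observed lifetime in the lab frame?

Proper lifetime τ₀ = 2.2 μs
γ = 1/√(1 - 0.537²) = 1.1854
τ = γτ₀ = 1.1854 × 2.2 μs = 2.608 μs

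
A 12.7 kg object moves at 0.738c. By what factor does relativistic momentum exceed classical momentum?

p_rel = γmv, p_class = mv
Ratio = γ = 1/√(1 - 0.738²) = 1.482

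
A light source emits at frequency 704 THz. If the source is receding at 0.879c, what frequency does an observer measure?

β = v/c = 0.879
(1-β)/(1+β) = 0.121/1.879 = 0.064396
Doppler factor = √(0.064396) = 0.25376
f_obs = 704 × 0.25376 = 178.6 THz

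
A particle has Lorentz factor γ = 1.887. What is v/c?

From γ = 1/√(1 - v²/c²):
1/γ² = 1/1.887² = 0.28084
v²/c² = 1 - 0.28084 = 0.71916
v/c = √(0.71916) = 0.8480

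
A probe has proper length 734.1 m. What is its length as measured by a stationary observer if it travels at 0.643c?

Proper length L₀ = 734.1 m
γ = 1/√(1 - 0.643²) = 1.3057
L = L₀/γ = 734.1/1.3057 = 562.2 m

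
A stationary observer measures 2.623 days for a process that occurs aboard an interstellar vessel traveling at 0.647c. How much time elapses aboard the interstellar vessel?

Dilated time Δt = 2.623 days
γ = 1/√(1 - 0.647²) = 1.3115
Δt₀ = Δt/γ = 2.623/1.3115 = 2.000 days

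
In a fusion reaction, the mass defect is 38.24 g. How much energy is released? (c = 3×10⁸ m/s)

Convert mass defect: Δm = 38.24 g = 0.03824 kg
E = Δm·c² = 0.03824 × (3×10⁸)²
= 0.03824 × 9×10¹⁶ = 3.442×10¹⁵ J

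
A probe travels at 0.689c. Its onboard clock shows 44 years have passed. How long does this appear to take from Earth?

Proper time Δt₀ = 44 years
γ = 1/√(1 - 0.689²) = 1.3798
Δt = γΔt₀ = 1.3798 × 44 = 60.71 years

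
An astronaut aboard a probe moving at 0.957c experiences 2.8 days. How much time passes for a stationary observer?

Proper time Δt₀ = 2.8 days
γ = 1/√(1 - 0.957²) = 3.447
Δt = γΔt₀ = 3.447 × 2.8 = 9.652 days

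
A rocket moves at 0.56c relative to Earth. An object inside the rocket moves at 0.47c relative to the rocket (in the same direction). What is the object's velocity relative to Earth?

u = (u' + v)/(1 + u'v/c²)
Numerator: 0.47 + 0.56 = 1.03
Denominator: 1 + 0.2632 = 1.2632
u = 1.03/1.2632 = 0.8154c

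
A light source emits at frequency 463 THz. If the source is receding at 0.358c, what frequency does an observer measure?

β = v/c = 0.358
(1-β)/(1+β) = 0.642/1.358 = 0.47275
Doppler factor = √(0.47275) = 0.68757
f_obs = 463 × 0.68757 = 318.3 THz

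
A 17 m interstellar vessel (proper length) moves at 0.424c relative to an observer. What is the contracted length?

Proper length L₀ = 17 m
γ = 1/√(1 - 0.424²) = 1.104
L = L₀/γ = 17/1.104 = 15.40 m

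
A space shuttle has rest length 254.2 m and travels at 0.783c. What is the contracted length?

Proper length L₀ = 254.2 m
γ = 1/√(1 - 0.783²) = 1.608
L = L₀/γ = 254.2/1.608 = 158.1 m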